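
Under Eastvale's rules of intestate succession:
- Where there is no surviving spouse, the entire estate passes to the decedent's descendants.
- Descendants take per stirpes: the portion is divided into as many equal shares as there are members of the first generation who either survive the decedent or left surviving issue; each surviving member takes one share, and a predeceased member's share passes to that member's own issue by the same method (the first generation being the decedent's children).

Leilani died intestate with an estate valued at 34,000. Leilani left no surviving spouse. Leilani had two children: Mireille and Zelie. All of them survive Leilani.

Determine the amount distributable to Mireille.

Mireille receives 17,000.

The entire 34,000 passes to the descendants.
That amount (34,000) is divided into 2 shares of 17,000: Mireille and Zelie each take 17,000.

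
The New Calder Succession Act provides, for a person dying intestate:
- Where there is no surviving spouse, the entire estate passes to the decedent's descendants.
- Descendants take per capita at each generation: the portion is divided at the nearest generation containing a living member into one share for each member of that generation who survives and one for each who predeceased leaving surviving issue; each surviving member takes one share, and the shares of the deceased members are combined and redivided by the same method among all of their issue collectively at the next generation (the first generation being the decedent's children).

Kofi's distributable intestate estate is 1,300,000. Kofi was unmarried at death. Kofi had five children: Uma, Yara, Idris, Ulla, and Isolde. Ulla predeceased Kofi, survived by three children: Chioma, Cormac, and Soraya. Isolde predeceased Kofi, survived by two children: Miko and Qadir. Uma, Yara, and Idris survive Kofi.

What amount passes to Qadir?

The entire 1,300,000 passes to the descendants.
That amount (1,300,000) is divided at the children's generation into 5 shares of 260,000. Uma, Yara, and Idris each take 260,000. The 2 shares of the deceased (Ulla and Isolde) are combined into a pool of 520,000.
That pool (520,000) is divided at the grandchildren's generation equally among Chioma, Cormac, Soraya, Miko, and Qadir: 104,000 each.

Qadir receives 104,000.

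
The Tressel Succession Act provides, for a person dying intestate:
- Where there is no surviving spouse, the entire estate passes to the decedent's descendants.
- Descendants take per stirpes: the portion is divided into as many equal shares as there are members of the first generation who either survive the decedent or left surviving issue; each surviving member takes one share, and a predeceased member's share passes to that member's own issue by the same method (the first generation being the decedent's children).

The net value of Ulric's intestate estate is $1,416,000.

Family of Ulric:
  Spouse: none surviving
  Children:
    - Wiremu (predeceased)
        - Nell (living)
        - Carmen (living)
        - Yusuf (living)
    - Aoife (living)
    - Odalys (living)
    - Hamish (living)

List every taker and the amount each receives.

The entire $1,416,000 passes to the descendants.
That amount ($1,416,000) is divided into 4 shares of $354,000: Aoife, Odalys, and Hamish each take $354,000; Wiremu's $354,000 share passes to Wiremu's issue.
Wiremu's share ($354,000) is divided into 3 shares of $118,000: Nell, Carmen, and Yusuf each take $118,000.

Nell: $118,000; Carmen: $118,000; Yusuf: $118,000; Aoife: $354,000; Odalys: $354,000; Hamish: $354,000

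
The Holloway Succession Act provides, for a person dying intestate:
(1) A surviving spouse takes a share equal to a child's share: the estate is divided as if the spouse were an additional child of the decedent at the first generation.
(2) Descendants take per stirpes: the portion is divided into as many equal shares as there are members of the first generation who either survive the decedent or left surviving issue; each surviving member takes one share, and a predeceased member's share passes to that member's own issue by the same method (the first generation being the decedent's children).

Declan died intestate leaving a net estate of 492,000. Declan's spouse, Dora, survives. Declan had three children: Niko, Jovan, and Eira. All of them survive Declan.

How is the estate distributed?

Dora: 123,000; Niko: 123,000; Jovan: 123,000; Eira: 123,000

The spouse counts as an additional share at the children's level, so there are 4 primary shares of 123,000. Dora takes one such share (123,000).
The children's combined portion (369,000) is divided into 3 shares of 123,000: Niko, Jovan, and Eira each take 123,000.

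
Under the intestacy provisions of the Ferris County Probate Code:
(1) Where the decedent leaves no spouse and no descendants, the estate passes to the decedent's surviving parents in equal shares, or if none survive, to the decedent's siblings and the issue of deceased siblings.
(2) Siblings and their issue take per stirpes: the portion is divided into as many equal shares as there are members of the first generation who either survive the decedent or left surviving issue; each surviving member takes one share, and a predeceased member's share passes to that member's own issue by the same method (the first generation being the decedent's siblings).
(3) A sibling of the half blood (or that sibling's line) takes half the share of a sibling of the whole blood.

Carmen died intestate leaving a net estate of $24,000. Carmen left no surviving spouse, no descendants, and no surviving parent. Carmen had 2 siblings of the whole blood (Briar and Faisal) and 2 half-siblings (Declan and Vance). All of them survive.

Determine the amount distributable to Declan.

The entire $24,000 passes to the siblings and their issue.
Counting each half-blood sibling's line as half a unit, there are 3 units in $24,000, so one unit is $8,000. Whole-blood lines (Briar and Faisal) take $8,000 each; half-blood lines (Declan and Vance) take $4,000 each.

Declan receives $4,000.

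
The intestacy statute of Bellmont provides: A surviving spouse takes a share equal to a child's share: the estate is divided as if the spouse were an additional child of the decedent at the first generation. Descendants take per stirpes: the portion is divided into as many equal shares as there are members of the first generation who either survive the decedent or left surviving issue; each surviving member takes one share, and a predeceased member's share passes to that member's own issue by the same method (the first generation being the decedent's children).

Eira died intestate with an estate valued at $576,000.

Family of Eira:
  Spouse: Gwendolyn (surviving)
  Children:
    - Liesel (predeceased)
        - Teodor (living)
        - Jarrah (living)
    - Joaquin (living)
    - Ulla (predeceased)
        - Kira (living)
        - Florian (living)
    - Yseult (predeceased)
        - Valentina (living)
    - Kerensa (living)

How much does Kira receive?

The spouse counts as an additional share at the children's level, so there are 6 primary shares of $96,000. Gwendolyn takes one such share ($96,000).
The children's combined portion ($480,000) is divided into 5 shares of $96,000: Joaquin and Kerensa each take $96,000; Liesel's $96,000 share passes to Liesel's issue; Ulla's $96,000 share passes to Ulla's issue; Yseult's $96,000 share passes to Yseult's issue.
Liesel's share ($96,000) is divided into 2 shares of $48,000: Teodor and Jarrah each take $48,000.
Ulla's share ($96,000) is divided into 2 shares of $48,000: Kira and Florian each take $48,000.
Yseult's share ($96,000) passes entirely to Valentina.

Kira receives $48,000.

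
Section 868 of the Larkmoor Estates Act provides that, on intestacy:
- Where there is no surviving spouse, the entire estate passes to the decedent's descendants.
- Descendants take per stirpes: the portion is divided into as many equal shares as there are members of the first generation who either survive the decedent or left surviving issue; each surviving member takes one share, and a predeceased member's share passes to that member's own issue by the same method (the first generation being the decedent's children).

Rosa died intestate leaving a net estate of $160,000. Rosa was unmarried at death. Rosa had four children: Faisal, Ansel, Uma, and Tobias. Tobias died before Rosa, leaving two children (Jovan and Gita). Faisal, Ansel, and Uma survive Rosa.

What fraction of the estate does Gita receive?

The entire $160,000 passes to the descendants.
That amount ($160,000) is divided into 4 shares of $40,000: Faisal, Ansel, and Uma each take $40,000; Tobias's $40,000 share passes to Tobias's issue.
Tobias's share ($40,000) is divided into 2 shares of $20,000: Jovan and Gita each take $20,000.

Gita receives 1/8 of the estate.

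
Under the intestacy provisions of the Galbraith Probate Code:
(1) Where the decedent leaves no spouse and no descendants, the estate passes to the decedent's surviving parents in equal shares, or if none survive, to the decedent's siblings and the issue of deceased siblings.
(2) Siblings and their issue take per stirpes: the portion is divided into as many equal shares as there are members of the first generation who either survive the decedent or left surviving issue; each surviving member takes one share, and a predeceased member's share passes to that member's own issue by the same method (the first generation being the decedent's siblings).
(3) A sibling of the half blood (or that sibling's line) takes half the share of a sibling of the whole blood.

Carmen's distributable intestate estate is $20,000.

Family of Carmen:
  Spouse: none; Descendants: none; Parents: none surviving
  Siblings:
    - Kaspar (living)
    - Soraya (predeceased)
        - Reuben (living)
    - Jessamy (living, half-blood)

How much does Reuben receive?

Reuben receives $8,000.

The entire $20,000 passes to the siblings and their issue.
Counting each half-blood sibling's line as half a unit, there are 5/2 units in $20,000, so one unit is $8,000. Whole-blood lines (Kaspar and Soraya) take $8,000 each; half-blood lines (Jessamy) take $4,000 each.
Soraya's share ($8,000) passes entirely to Reuben.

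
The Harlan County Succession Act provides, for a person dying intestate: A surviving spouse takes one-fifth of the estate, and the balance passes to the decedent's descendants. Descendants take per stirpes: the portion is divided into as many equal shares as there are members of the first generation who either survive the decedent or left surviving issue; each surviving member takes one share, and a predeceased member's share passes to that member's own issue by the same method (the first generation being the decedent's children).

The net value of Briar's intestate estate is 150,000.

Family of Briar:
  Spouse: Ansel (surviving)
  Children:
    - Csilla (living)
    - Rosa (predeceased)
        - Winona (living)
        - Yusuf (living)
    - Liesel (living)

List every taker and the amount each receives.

Ansel takes one-fifth of 150,000 = 30,000. The remaining 120,000 passes to the descendants.
The descendants' portion (120,000) is divided into 3 shares of 40,000: Csilla and Liesel each take 40,000; Rosa's 40,000 share passes to Rosa's issue.
Rosa's share (40,000) is divided into 2 shares of 20,000: Winona and Yusuf each take 20,000.

Ansel: 30,000; Csilla: 40,000; Winona: 20,000; Yusuf: 20,000; Liesel: 40,000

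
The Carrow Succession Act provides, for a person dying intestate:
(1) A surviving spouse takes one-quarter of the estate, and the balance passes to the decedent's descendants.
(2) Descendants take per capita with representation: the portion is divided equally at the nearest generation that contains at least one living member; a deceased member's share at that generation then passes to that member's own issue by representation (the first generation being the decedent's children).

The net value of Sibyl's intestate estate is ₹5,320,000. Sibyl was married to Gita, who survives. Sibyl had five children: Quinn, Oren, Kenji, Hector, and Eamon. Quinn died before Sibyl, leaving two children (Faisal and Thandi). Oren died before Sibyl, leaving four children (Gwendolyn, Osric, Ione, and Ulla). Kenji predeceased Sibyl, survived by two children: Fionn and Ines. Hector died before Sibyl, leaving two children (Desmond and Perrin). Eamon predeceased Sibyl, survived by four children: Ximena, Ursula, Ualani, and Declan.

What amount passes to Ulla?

Gita takes one-quarter of ₹5,320,000 = ₹1,330,000. The remaining ₹3,990,000 passes to the descendants.
No child survives, so the initial division is made at the grandchildren's generation.
The descendants' portion (₹3,990,000) is divided into 14 shares of ₹285,000: Faisal, Thandi, Gwendolyn, Osric, Ione, Ulla, Fionn, Ines, Desmond, Perrin, Ximena, Ursula, Ualani, and Declan each take ₹285,000.

Ulla receives ₹285,000.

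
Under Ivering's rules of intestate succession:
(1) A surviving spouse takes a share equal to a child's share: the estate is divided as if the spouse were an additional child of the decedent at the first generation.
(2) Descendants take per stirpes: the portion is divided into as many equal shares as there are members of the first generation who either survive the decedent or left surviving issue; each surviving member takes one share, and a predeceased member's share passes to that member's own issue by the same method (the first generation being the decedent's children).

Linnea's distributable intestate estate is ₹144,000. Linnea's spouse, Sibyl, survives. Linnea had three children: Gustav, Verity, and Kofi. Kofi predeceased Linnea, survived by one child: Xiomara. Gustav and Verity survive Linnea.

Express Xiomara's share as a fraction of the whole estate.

The spouse counts as an additional share at the children's level, so there are 4 primary shares of ₹36,000. Sibyl takes one such share (₹36,000).
The children's combined portion (₹108,000) is divided into 3 shares of ₹36,000: Gustav and Verity each take ₹36,000; Kofi's ₹36,000 share passes to Kofi's issue.
Kofi's share (₹36,000) passes entirely to Xiomara.

Xiomara receives 1/4 of the estate.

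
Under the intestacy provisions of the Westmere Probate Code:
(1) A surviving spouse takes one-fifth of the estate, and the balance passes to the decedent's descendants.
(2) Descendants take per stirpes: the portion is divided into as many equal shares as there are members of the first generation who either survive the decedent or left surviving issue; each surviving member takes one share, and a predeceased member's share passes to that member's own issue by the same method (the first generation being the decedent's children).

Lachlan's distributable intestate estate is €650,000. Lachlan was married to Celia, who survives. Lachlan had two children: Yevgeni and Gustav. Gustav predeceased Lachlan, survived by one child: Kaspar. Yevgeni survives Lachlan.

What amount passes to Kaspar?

Kaspar receives €260,000.

Celia takes one-fifth of €650,000 = €130,000. The remaining €520,000 passes to the descendants.
The descendants' portion (€520,000) is divided into 2 shares of €260,000: Yevgeni takes €260,000; Gustav's €260,000 share passes to Gustav's issue.
Gustav's share (€260,000) passes entirely to Kaspar.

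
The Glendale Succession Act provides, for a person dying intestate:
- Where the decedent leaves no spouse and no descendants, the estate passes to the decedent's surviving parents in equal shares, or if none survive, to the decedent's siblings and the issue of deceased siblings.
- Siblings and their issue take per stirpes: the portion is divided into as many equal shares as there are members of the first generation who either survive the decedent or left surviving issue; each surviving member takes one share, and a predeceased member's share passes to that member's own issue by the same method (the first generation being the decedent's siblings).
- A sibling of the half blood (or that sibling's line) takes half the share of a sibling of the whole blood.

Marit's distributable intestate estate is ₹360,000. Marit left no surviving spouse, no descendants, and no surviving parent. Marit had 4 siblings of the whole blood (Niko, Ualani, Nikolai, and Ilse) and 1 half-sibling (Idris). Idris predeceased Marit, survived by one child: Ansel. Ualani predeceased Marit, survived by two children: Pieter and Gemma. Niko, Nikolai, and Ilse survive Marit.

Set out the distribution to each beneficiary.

The entire ₹360,000 passes to the siblings and their issue.
Counting each half-blood sibling's line as half a unit, there are 9/2 units in ₹360,000, so one unit is ₹80,000. Whole-blood lines (Niko, Ualani, Nikolai, and Ilse) take ₹80,000 each; half-blood lines (Idris) take ₹40,000 each.
Idris's share (₹40,000) passes entirely to Ansel.
Ualani's share (₹80,000) is divided into 2 shares of ₹40,000: Pieter and Gemma each take ₹40,000.

Ansel: ₹40,000; Niko: ₹80,000; Pieter: ₹40,000; Gemma: ₹40,000; Nikolai: ₹80,000; Ilse: ₹80,000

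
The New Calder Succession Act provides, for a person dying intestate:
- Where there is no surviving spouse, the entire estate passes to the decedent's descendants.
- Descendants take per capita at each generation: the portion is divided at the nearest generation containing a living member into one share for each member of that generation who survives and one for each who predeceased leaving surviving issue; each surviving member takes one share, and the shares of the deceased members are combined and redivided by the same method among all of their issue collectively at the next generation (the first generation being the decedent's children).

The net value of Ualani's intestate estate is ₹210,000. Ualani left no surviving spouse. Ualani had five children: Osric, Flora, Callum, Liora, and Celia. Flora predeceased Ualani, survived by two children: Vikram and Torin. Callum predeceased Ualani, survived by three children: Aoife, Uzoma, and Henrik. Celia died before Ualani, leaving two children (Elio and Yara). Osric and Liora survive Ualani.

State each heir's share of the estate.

The entire ₹210,000 passes to the descendants.
That amount (₹210,000) is divided at the children's generation into 5 shares of ₹42,000. Osric and Liora each take ₹42,000. The 3 shares of the deceased (Flora, Callum, and Celia) are combined into a pool of ₹126,000.
That pool (₹126,000) is divided at the grandchildren's generation equally among Vikram, Torin, Aoife, Uzoma, Henrik, Elio, and Yara: ₹18,000 each.

Osric: ₹42,000; Vikram: ₹18,000; Torin: ₹18,000; Aoife: ₹18,000; Uzoma: ₹18,000; Henrik: ₹18,000; Liora: ₹42,000; Elio: ₹18,000; Yara: ₹18,000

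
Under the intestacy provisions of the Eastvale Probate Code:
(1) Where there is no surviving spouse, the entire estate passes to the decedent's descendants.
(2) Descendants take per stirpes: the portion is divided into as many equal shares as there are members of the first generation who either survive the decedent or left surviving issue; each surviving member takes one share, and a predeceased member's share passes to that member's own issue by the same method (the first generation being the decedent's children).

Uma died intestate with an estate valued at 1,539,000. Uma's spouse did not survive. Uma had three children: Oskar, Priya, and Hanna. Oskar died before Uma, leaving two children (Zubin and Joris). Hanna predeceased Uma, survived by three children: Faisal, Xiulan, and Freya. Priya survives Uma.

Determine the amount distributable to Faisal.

The entire 1,539,000 passes to the descendants.
That amount (1,539,000) is divided into 3 shares of 513,000: Priya takes 513,000; Oskar's 513,000 share passes to Oskar's issue; Hanna's 513,000 share passes to Hanna's issue.
Oskar's share (513,000) is divided into 2 shares of 256,500: Zubin and Joris each take 256,500.
Hanna's share (513,000) is divided into 3 shares of 171,000: Faisal, Xiulan, and Freya each take 171,000.

Faisal receives 171,000.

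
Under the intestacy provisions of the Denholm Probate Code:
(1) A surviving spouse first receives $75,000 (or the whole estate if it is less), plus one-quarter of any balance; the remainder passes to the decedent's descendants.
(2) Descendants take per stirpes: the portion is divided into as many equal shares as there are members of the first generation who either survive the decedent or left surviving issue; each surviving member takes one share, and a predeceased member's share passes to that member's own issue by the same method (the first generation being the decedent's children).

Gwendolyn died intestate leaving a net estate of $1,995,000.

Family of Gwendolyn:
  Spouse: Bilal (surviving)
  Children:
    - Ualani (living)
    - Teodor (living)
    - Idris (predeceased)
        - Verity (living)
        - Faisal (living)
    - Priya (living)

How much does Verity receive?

Bilal first takes $75,000, leaving a balance of $1,920,000. Bilal then takes one-quarter of the balance ($480,000), for a total of $555,000. The remaining $1,440,000 passes to the descendants.
The descendants' portion ($1,440,000) is divided into 4 shares of $360,000: Ualani, Teodor, and Priya each take $360,000; Idris's $360,000 share passes to Idris's issue.
Idris's share ($360,000) is divided into 2 shares of $180,000: Verity and Faisal each take $180,000.

Verity receives $180,000.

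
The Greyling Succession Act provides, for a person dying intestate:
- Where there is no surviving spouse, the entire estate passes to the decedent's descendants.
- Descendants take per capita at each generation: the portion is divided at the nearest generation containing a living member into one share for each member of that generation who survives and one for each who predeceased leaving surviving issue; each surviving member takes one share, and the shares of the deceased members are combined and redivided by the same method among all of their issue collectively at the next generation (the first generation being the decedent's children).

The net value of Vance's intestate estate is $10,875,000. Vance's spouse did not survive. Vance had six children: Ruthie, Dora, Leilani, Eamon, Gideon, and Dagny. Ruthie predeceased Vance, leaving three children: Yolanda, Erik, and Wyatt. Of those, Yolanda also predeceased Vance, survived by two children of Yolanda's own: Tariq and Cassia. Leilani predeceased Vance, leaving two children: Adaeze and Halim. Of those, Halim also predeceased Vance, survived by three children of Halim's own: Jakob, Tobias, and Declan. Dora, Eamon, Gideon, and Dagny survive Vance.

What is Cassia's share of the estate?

Cassia receives $290,000.

The entire $10,875,000 passes to the descendants.
That amount ($10,875,000) is divided at the children's generation into 6 shares of $1,812,500. Dora, Eamon, Gideon, and Dagny each take $1,812,500. The 2 shares of the deceased (Ruthie and Leilani) are combined into a pool of $3,625,000.
That pool ($3,625,000) is divided at the grandchildren's generation into 5 shares of $725,000. Erik, Wyatt, and Adaeze each take $725,000. The 2 shares of the deceased (Yolanda and Halim) are combined into a pool of $1,450,000.
That pool ($1,450,000) is divided at the great-grandchildren's generation equally among Tariq, Cassia, Jakob, Tobias, and Declan: $290,000 each.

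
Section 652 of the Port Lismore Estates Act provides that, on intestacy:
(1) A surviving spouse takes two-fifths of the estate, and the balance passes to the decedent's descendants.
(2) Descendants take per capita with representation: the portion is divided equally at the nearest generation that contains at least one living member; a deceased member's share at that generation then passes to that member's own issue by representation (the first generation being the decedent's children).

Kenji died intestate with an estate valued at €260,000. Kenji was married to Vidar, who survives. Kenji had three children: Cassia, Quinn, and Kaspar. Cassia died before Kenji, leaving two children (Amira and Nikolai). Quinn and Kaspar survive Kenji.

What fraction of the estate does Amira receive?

Amira receives 1/10 of the estate.

Vidar takes two-fifths of €260,000 = €104,000. The remaining €156,000 passes to the descendants.
The descendants' portion (€156,000) is divided into 3 shares of €52,000: Quinn and Kaspar each take €52,000; Cassia's €52,000 share passes to Cassia's issue.
Cassia's share (€52,000) is divided into 2 shares of €26,000: Amira and Nikolai each take €26,000.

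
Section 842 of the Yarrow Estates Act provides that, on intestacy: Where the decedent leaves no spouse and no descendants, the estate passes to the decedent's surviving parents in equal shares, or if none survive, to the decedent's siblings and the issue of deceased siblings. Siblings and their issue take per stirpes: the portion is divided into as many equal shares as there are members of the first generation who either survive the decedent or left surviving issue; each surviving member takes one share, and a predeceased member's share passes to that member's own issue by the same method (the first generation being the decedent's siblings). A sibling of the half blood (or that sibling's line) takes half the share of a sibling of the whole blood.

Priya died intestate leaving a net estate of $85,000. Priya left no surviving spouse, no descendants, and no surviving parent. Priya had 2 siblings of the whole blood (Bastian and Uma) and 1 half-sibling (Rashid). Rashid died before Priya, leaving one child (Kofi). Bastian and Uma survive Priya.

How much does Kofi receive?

Kofi receives $17,000.

The entire $85,000 passes to the siblings and their issue.
Counting each half-blood sibling's line as half a unit, there are 5/2 units in $85,000, so one unit is $34,000. Whole-blood lines (Bastian and Uma) take $34,000 each; half-blood lines (Rashid) take $17,000 each.
Rashid's share ($17,000) passes entirely to Kofi.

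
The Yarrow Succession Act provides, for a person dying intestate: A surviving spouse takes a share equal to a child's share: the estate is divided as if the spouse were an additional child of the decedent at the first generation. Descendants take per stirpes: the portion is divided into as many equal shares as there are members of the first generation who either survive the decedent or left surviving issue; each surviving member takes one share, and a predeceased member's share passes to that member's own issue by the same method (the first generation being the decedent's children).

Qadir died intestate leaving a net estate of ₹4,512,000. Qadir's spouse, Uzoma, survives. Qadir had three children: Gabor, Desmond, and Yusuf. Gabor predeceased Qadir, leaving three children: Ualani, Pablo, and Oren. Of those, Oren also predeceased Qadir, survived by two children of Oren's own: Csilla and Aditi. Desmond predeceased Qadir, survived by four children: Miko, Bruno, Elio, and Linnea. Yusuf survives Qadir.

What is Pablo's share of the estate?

The spouse counts as an additional share at the children's level, so there are 4 primary shares of ₹1,128,000. Uzoma takes one such share (₹1,128,000).
The children's combined portion (₹3,384,000) is divided into 3 shares of ₹1,128,000: Yusuf takes ₹1,128,000; Gabor's ₹1,128,000 share passes to Gabor's issue; Desmond's ₹1,128,000 share passes to Desmond's issue.
Gabor's share (₹1,128,000) is divided into 3 shares of ₹376,000: Ualani and Pablo each take ₹376,000; Oren's ₹376,000 share passes to Oren's issue.
Oren's share (₹376,000) is divided into 2 shares of ₹188,000: Csilla and Aditi each take ₹188,000.
Desmond's share (₹1,128,000) is divided into 4 shares of ₹282,000: Miko, Bruno, Elio, and Linnea each take ₹282,000.

Pablo receives ₹376,000.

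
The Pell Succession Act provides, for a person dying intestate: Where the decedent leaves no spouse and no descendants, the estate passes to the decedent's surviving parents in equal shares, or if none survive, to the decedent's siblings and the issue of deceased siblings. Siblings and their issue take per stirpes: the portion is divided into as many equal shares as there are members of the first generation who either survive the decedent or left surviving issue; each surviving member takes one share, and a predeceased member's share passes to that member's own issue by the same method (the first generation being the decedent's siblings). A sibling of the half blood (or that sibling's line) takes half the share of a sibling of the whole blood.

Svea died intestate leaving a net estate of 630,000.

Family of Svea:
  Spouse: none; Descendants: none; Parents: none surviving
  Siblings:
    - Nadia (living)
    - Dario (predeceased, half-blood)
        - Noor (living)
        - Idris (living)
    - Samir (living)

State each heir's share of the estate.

Nadia: 252,000; Noor: 63,000; Idris: 63,000; Samir: 252,000

The entire 630,000 passes to the siblings and their issue.
Counting each half-blood sibling's line as half a unit, there are 5/2 units in 630,000, so one unit is 252,000. Whole-blood lines (Nadia and Samir) take 252,000 each; half-blood lines (Dario) take 126,000 each.
Dario's share (126,000) is divided into 2 shares of 63,000: Noor and Idris each take 63,000.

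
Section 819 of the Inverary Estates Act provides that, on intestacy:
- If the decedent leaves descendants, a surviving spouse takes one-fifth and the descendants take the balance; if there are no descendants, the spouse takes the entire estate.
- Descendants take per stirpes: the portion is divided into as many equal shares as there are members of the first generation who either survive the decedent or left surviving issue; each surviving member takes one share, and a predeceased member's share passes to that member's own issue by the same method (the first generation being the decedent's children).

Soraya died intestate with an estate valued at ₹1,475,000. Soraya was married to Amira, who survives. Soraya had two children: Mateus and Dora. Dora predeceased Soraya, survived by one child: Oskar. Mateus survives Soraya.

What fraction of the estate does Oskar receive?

Amira takes one-fifth of ₹1,475,000 = ₹295,000. The remaining ₹1,180,000 passes to the descendants.
The descendants' portion (₹1,180,000) is divided into 2 shares of ₹590,000: Mateus takes ₹590,000; Dora's ₹590,000 share passes to Dora's issue.
Dora's share (₹590,000) passes entirely to Oskar.

Oskar receives 2/5 of the estate.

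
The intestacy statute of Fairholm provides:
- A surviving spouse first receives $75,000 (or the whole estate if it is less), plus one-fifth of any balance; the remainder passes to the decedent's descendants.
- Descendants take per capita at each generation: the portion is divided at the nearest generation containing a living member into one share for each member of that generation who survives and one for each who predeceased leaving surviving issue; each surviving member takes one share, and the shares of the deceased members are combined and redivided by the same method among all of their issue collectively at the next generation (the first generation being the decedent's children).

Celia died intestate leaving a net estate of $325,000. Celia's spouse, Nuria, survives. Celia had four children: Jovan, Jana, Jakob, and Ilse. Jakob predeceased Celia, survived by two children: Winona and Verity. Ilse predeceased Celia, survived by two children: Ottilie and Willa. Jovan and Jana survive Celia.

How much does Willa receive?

Nuria first takes $75,000, leaving a balance of $250,000. Nuria then takes one-fifth of the balance ($50,000), for a total of $125,000. The remaining $200,000 passes to the descendants.
The descendants' portion ($200,000) is divided at the children's generation into 4 shares of $50,000. Jovan and Jana each take $50,000. The 2 shares of the deceased (Jakob and Ilse) are combined into a pool of $100,000.
That pool ($100,000) is divided at the grandchildren's generation equally among Winona, Verity, Ottilie, and Willa: $25,000 each.

Willa receives $25,000.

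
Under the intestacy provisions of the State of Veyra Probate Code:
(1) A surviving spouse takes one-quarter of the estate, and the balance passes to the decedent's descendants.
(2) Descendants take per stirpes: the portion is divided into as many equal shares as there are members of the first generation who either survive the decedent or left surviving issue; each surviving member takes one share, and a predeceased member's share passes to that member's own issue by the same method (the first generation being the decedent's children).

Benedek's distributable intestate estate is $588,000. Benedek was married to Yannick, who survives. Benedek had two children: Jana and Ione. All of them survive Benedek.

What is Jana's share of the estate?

Jana receives $220,500.

Yannick takes one-quarter of $588,000 = $147,000. The remaining $441,000 passes to the descendants.
The descendants' portion ($441,000) is divided into 2 shares of $220,500: Jana and Ione each take $220,500.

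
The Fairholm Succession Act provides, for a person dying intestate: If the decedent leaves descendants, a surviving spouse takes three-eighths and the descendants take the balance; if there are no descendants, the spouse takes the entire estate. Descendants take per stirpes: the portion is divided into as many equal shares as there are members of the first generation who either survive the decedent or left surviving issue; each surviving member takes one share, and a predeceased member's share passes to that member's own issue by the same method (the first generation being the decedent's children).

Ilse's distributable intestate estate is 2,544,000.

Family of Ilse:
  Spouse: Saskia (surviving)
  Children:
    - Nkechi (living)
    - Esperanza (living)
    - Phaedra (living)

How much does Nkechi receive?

Nkechi receives 530,000.

Saskia takes three-eighths of 2,544,000 = 954,000. The remaining 1,590,000 passes to the descendants.
The descendants' portion (1,590,000) is divided into 3 shares of 530,000: Nkechi, Esperanza, and Phaedra each take 530,000.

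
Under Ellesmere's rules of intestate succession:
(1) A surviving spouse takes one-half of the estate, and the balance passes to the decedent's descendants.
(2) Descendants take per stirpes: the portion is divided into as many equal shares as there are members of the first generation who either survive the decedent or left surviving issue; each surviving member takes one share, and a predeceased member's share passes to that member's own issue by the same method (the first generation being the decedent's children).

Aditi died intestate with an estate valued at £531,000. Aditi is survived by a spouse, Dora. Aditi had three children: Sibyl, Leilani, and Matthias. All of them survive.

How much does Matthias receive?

Matthias receives £88,500.

Dora takes one-half of £531,000 = £265,500. The remaining £265,500 passes to the descendants.
The descendants' portion (£265,500) is divided into 3 shares of £88,500: Sibyl, Leilani, and Matthias each take £88,500.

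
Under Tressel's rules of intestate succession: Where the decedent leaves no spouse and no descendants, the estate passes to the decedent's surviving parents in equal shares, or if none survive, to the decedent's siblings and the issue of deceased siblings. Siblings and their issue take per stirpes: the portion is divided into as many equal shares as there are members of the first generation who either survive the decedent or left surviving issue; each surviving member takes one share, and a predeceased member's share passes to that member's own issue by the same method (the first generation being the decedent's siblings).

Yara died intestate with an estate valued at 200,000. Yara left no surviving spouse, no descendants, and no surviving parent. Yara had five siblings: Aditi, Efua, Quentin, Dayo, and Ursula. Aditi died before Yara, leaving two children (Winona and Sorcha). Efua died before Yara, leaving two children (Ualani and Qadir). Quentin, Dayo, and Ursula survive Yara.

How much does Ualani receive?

The entire 200,000 passes to the siblings and their issue.
That amount (200,000) is divided into 5 shares of 40,000: Quentin, Dayo, and Ursula each take 40,000; Aditi's 40,000 share passes to Aditi's issue; Efua's 40,000 share passes to Efua's issue.
Aditi's share (40,000) is divided into 2 shares of 20,000: Winona and Sorcha each take 20,000.
Efua's share (40,000) is divided into 2 shares of 20,000: Ualani and Qadir each take 20,000.

Ualani receives 20,000.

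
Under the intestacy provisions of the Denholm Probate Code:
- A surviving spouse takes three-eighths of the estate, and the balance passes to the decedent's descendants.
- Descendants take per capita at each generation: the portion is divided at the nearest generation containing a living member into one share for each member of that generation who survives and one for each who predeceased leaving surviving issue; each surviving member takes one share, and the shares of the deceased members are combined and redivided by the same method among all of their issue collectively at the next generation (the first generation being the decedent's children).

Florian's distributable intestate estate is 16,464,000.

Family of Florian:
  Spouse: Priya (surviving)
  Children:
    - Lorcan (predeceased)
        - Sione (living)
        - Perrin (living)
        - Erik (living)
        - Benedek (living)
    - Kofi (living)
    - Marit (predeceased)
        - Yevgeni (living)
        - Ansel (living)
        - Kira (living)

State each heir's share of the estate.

Priya takes three-eighths of 16,464,000 = 6,174,000. The remaining 10,290,000 passes to the descendants.
The descendants' portion (10,290,000) is divided at the children's generation into 3 shares of 3,430,000. Kofi takes 3,430,000. The 2 shares of the deceased (Lorcan and Marit) are combined into a pool of 6,860,000.
That pool (6,860,000) is divided at the grandchildren's generation equally among Sione, Perrin, Erik, Benedek, Yevgeni, Ansel, and Kira: 980,000 each.

Priya: 6,174,000; Sione: 980,000; Perrin: 980,000; Erik: 980,000; Benedek: 980,000; Kofi: 3,430,000; Yevgeni: 980,000; Ansel: 980,000; Kira: 980,000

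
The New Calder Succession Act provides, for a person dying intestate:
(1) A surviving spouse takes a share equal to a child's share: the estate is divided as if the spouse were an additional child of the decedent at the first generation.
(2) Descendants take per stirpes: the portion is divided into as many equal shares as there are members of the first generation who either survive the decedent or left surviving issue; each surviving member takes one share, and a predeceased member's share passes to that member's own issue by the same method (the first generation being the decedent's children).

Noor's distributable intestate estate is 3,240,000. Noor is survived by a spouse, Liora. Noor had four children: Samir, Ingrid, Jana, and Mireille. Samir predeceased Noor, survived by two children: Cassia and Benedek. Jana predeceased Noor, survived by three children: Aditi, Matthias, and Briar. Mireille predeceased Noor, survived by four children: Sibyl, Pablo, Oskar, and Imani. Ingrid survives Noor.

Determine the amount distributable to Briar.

Briar receives 216,000.

The spouse counts as an additional share at the children's level, so there are 5 primary shares of 648,000. Liora takes one such share (648,000).
The children's combined portion (2,592,000) is divided into 4 shares of 648,000: Ingrid takes 648,000; Samir's 648,000 share passes to Samir's issue; Jana's 648,000 share passes to Jana's issue; Mireille's 648,000 share passes to Mireille's issue.
Samir's share (648,000) is divided into 2 shares of 324,000: Cassia and Benedek each take 324,000.
Jana's share (648,000) is divided into 3 shares of 216,000: Aditi, Matthias, and Briar each take 216,000.
Mireille's share (648,000) is divided into 4 shares of 162,000: Sibyl, Pablo, Oskar, and Imani each take 162,000.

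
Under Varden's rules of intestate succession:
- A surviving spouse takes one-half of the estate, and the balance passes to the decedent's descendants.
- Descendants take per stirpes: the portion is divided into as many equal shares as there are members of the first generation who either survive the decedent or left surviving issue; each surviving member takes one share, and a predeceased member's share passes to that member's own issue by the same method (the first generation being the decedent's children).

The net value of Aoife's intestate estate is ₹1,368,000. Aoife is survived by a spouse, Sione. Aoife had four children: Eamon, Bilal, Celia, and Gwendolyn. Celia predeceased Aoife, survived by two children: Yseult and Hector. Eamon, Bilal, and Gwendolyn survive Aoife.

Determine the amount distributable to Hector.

Hector receives ₹85,500.

Sione takes one-half of ₹1,368,000 = ₹684,000. The remaining ₹684,000 passes to the descendants.
The descendants' portion (₹684,000) is divided into 4 shares of ₹171,000: Eamon, Bilal, and Gwendolyn each take ₹171,000; Celia's ₹171,000 share passes to Celia's issue.
Celia's share (₹171,000) is divided into 2 shares of ₹85,500: Yseult and Hector each take ₹85,500.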